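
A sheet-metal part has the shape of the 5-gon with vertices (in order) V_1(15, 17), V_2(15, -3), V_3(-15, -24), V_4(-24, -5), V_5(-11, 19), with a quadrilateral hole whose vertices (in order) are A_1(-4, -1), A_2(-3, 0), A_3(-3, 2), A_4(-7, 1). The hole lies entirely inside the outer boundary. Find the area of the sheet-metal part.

Outer boundary:
V_1→V_2: (15)(-3) − (15)(17) = -300
V_2→V_3: (15)(-24) − (-15)(-3) = -405
V_3→V_4: (-15)(-5) − (-24)(-24) = -501
V_4→V_5: (-24)(19) − (-11)(-5) = -511
V_5→V_1: (-11)(17) − (15)(19) = -472
Σ = -2189
Area = |Σ|/2 = 1094.5.
Hole:
Σ = (-3) + (-6) + (11) + (11) = 13
Area = |Σ|/2 = 6.5.
Net area = 1094.5 − 6.5 = 1088.

1088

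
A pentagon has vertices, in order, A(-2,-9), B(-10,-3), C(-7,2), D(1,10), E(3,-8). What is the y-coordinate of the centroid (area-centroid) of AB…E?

-140/139

Apply the shoelace (surveyor's) formula. First the cross-terms c_i = x_i·y_{i+1} − x_{i+1}·y_i:
  -84, -41, -72, -38, -43  ⇒  2A = -278, A = -139.
Then Σ (y_i + y_{i+1})·c_i = 840, so ȳ = 840 / (6·(-139)) = -140/139.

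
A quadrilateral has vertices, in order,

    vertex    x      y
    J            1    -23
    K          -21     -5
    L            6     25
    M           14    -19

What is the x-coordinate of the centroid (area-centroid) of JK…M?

-0.64

Apply the shoelace formula. First the cross-terms c_i = x_i·y_{i+1} − x_{i+1}·y_i:
  -488, -495, -464, -303  ⇒  2A = -1750, A = -875.
Then Σ (x_i + x_{i+1})·c_i = 3360, so x̄ = 3360 / (6·(-875)) = -0.64.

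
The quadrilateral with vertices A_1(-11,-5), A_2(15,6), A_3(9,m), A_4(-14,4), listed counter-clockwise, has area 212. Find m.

The doubled signed area Σ (x_i y_{i+1} − x_{i+1} y_i) is linear in m.
With m=0 it equals 105; the coefficient of m is 29 (from the two edges through A_3).
So 29·m + 105 = 2·212 = 424 ⇒ m = 11.

11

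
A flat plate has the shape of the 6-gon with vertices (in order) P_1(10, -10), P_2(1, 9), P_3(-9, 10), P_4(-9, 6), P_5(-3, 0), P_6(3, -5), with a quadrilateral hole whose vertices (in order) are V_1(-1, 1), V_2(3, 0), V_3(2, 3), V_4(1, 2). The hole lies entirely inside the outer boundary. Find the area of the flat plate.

Outer boundary:
Apply the shoelace (surveyor's) formula: 2A = Σ (x_i·y_{i+1} − x_{i+1}·y_i), indices taken mod 6.
Cross-terms: 100, 91, 36, 18, 15, 20  ⇒  Σ = 280
Area = |Σ|/2 = 140.
Hole:
Apply the shoelace (surveyor's) formula: 2A = Σ (x_i·y_{i+1} − x_{i+1}·y_i), indices taken mod 4.
V_1→V_2: (-1)(0) − (3)(1) = -3
V_2→V_3: (3)(3) − (2)(0) = 9
V_3→V_4: (2)(2) − (1)(3) = 1
V_4→V_1: (1)(1) − (-1)(2) = 3
Σ = 10
Area = |Σ|/2 = 5.
Net area = 140 − 5 = 135.

135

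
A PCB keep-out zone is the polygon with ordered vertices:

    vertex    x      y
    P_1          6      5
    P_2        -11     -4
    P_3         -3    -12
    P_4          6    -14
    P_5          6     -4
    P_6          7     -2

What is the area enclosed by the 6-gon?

Σ = (31) + (120) + (114) + (60) + (16) + (47) = 388
Area = |Σ|/2 = 194.

194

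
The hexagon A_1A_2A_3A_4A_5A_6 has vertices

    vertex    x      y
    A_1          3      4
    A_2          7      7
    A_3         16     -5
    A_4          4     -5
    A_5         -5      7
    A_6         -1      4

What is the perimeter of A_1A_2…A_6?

56

|A_1A_2| = √((4)² + (3)²) = √25 = 5
|A_2A_3| = √((9)² + (-12)²) = √225 = 15
|A_3A_4| = √((-12)² + (0)²) = √144 = 12
|A_4A_5| = √((-9)² + (12)²) = √225 = 15
|A_5A_6| = √((4)² + (-3)²) = √25 = 5
|A_6A_1| = √((4)² + (0)²) = √16 = 4
Perimeter = 5 + 15 + 12 + 15 + 5 + 4 = 56.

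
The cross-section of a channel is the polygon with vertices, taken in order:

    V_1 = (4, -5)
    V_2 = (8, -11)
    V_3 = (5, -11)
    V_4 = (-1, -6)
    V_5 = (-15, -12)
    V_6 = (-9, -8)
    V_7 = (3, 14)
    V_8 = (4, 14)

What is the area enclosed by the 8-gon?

Apply the shoelace formula: 2A = Σ (x_i·y_{i+1} − x_{i+1}·y_i), indices taken mod 8.
Σ = (-4) + (-33) + (-41) + (-78) + (12) + (-102) + (-14) + (-76) = -336
Area = |Σ|/2 = 168.

168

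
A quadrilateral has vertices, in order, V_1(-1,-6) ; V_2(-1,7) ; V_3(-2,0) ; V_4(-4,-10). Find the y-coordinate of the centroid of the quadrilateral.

Apply the shoelace (surveyor's) formula. First the cross-terms c_i = x_i·y_{i+1} − x_{i+1}·y_i:
  -13, 14, 20, 14  ⇒  2A = 35, A = 17.5.
Then Σ (y_i + y_{i+1})·c_i = -339, so ȳ = -339 / (6·17.5) = -113/35.

-113/35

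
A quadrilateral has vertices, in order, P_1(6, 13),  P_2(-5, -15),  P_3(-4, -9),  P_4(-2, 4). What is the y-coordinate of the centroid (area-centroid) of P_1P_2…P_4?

Apply Gauss's area formula. First the cross-terms c_i = x_i·y_{i+1} − x_{i+1}·y_i:
  -25, -15, -34, -50  ⇒  2A = -124, A = -62.
Then Σ (y_i + y_{i+1})·c_i = -270, so ȳ = -270 / (6·(-62)) = 45/62.

45/62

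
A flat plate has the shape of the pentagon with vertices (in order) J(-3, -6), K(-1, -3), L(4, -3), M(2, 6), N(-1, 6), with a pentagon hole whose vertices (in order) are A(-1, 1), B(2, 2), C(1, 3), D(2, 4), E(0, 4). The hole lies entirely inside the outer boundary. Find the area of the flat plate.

40

Outer boundary:
Apply Gauss's area formula: 2A = Σ (x_i·y_{i+1} − x_{i+1}·y_i), indices taken mod 5.
Σ = (3) + (15) + (30) + (18) + (24) = 90
Area = |Σ|/2 = 45.
Hole:
Apply the shoelace (surveyor's) formula: 2A = Σ (x_i·y_{i+1} − x_{i+1}·y_i), indices taken mod 5.
A→B: (-1)(2) − (2)(1) = -4
B→C: (2)(3) − (1)(2) = 4
C→D: (1)(4) − (2)(3) = -2
D→E: (2)(4) − (0)(4) = 8
E→A: (0)(1) − (-1)(4) = 4
Σ = 10
Area = |Σ|/2 = 5.
Net area = 45 − 5 = 40.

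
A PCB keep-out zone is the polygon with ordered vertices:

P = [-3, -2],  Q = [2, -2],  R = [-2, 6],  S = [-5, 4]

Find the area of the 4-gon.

31

Apply the surveyor's formula: 2A = Σ (x_i·y_{i+1} − x_{i+1}·y_i), indices taken mod 4.
P→Q: (-3)(-2) − (2)(-2) = 10
Q→R: (2)(6) − (-2)(-2) = 8
R→S: (-2)(4) − (-5)(6) = 22
S→P: (-5)(-2) − (-3)(4) = 22
Σ = 62
Area = |Σ|/2 = 31.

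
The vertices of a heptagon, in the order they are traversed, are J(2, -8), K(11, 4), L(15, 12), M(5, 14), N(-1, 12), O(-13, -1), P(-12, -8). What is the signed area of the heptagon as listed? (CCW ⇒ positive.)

376.5

Σ = (96) + (72) + (150) + (74) + (157) + (92) + (112) = 753
Signed area = Σ/2 = 376.5 (positive ⇒ counter-clockwise traversal).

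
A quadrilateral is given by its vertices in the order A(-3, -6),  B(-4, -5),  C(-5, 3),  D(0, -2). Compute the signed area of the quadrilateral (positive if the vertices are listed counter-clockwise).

Apply Gauss's area formula: 2A = Σ (x_i·y_{i+1} − x_{i+1}·y_i), indices taken mod 4.
Cross-terms: -9, -37, 10, -6  ⇒  Σ = -42
Signed area = Σ/2 = -21 (negative ⇒ clockwise traversal).

-21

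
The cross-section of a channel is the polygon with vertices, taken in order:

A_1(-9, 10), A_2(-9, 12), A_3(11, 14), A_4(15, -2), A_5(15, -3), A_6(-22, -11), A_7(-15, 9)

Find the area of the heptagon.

Apply the shoelace (surveyor's) formula: 2A = Σ (x_i·y_{i+1} − x_{i+1}·y_i), indices taken mod 7.
Σ = (-18) + (-258) + (-232) + (-15) + (-231) + (-363) + (-69) = -1186
Area = |Σ|/2 = 593.

593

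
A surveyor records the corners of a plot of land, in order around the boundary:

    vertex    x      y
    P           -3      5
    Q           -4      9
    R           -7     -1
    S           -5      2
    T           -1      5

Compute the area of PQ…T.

14

Apply Gauss's area formula: 2A = Σ (x_i·y_{i+1} − x_{i+1}·y_i), indices taken mod 5.
P→Q: (-3)(9) − (-4)(5) = -7
Q→R: (-4)(-1) − (-7)(9) = 67
R→S: (-7)(2) − (-5)(-1) = -19
S→T: (-5)(5) − (-1)(2) = -23
T→P: (-1)(5) − (-3)(5) = 10
Σ = 28
Area = |Σ|/2 = 14.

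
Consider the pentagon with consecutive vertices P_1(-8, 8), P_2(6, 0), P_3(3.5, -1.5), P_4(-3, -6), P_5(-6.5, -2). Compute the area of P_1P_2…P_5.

Apply the shoelace formula: 2A = Σ (x_i·y_{i+1} − x_{i+1}·y_i), indices taken mod 5.
P_1→P_2: (-8)(0) − (6)(8) = -48
P_2→P_3: (6)(-1.5) − (3.5)(0) = -9
P_3→P_4: (3.5)(-6) − (-3)(-1.5) = -25.5
P_4→P_5: (-3)(-2) − (-6.5)(-6) = -33
P_5→P_1: (-6.5)(8) − (-8)(-2) = -68
Σ = -183.5
Area = |Σ|/2 = 91.75.

91.75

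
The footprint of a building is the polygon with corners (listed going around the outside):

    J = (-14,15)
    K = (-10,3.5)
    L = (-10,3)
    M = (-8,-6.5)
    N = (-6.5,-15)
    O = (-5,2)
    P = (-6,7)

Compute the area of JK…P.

84.875

Apply Gauss's area formula: 2A = Σ (x_i·y_{i+1} − x_{i+1}·y_i), indices taken mod 7.
Σ = (101) + (5) + (89) + (77.75) + (-88) + (-23) + (8) = 169.75
Area = |Σ|/2 = 84.875.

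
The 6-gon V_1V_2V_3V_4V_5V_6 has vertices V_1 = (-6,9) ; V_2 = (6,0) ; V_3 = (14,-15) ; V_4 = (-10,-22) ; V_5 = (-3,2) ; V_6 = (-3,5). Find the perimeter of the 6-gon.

90

|V_1V_2| = √((12)² + (-9)²) = √225 = 15
|V_2V_3| = √((8)² + (-15)²) = √289 = 17
|V_3V_4| = √((-24)² + (-7)²) = √625 = 25
|V_4V_5| = √((7)² + (24)²) = √625 = 25
|V_5V_6| = √((0)² + (3)²) = √9 = 3
|V_6V_1| = √((-3)² + (4)²) = √25 = 5
Perimeter = 15 + 17 + 25 + 25 + 3 + 5 = 90.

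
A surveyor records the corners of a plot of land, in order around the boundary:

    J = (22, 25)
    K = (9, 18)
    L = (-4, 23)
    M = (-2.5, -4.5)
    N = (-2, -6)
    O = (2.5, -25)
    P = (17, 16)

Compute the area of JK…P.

Apply the surveyor's formula: 2A = Σ (x_i·y_{i+1} − x_{i+1}·y_i), indices taken mod 7.
Cross-terms: 171, 279, 75.5, 6, 65, 465, 73  ⇒  Σ = 1134.5
Area = |Σ|/2 = 567.25.

567.25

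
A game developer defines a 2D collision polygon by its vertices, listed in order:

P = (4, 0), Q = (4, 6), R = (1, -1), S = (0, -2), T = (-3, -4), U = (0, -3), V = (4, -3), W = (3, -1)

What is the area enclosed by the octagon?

18

Apply the shoelace formula: 2A = Σ (x_i·y_{i+1} − x_{i+1}·y_i), indices taken mod 8.
Σ = (24) + (-10) + (-2) + (-6) + (9) + (12) + (5) + (4) = 36
Area = |Σ|/2 = 18.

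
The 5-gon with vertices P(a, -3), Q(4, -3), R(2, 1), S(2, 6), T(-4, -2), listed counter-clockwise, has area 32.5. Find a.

-1

The doubled signed area Σ (x_i y_{i+1} − x_{i+1} y_i) is linear in a.
With a=0 it equals 64; the coefficient of a is -1 (from the two edges through P).
So -1·a + 64 = 2·32.5 = 65 ⇒ a = -1.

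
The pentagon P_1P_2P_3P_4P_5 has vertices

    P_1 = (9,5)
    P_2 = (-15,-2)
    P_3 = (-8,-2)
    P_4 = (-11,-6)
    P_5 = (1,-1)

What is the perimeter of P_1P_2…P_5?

|P_1P_2| = √((-24)² + (-7)²) = √625 = 25
|P_2P_3| = √((7)² + (0)²) = √49 = 7
|P_3P_4| = √((-3)² + (-4)²) = √25 = 5
|P_4P_5| = √((12)² + (5)²) = √169 = 13
|P_5P_1| = √((8)² + (6)²) = √100 = 10
Perimeter = 25 + 7 + 5 + 13 + 10 = 60.

60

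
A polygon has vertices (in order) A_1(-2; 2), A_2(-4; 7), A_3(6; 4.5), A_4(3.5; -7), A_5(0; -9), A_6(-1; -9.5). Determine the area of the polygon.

A_1→A_2: (-2)(7) − (-4)(2) = -6
A_2→A_3: (-4)(4.5) − (6)(7) = -60
A_3→A_4: (6)(-7) − (3.5)(4.5) = -57.75
A_4→A_5: (3.5)(-9) − (0)(-7) = -31.5
A_5→A_6: (0)(-9.5) − (-1)(-9) = -9
A_6→A_1: (-1)(2) − (-2)(-9.5) = -21
Σ = -185.25
Area = |Σ|/2 = 92.625.

92.625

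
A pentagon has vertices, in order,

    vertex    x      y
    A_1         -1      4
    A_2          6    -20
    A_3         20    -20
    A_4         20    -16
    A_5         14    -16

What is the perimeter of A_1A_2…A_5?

|A_1A_2| = √((7)² + (-24)²) = √625 = 25
|A_2A_3| = √((14)² + (0)²) = √196 = 14
|A_3A_4| = √((0)² + (4)²) = √16 = 4
|A_4A_5| = √((-6)² + (0)²) = √36 = 6
|A_5A_1| = √((-15)² + (20)²) = √625 = 25
Perimeter = 25 + 14 + 4 + 6 + 25 = 74.

74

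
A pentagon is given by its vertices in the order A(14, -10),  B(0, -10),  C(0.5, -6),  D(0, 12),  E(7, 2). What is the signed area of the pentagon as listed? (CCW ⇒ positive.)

Cross-terms: -140, 5, 6, -84, -98  ⇒  Σ = -311
Signed area = Σ/2 = -155.5 (negative ⇒ clockwise traversal).

-155.5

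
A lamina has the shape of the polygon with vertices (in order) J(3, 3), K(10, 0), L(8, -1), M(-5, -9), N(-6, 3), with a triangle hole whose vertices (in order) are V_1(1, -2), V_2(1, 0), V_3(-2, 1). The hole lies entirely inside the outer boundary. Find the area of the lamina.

Outer boundary:
Apply Gauss's area formula: 2A = Σ (x_i·y_{i+1} − x_{i+1}·y_i), indices taken mod 5.
Cross-terms: -30, -10, -77, -69, -27  ⇒  Σ = -213
Area = |Σ|/2 = 106.5.
Hole:
Apply the shoelace (surveyor's) formula: 2A = Σ (x_i·y_{i+1} − x_{i+1}·y_i), indices taken mod 3.
Σ = (2) + (1) + (3) = 6
Area = |Σ|/2 = 3.
Net area = 106.5 − 3 = 103.5.

103.5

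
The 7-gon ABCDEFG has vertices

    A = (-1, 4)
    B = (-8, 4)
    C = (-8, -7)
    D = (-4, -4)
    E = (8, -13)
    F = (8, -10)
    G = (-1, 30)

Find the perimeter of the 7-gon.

108

|AB| = √((-7)² + (0)²) = √49 = 7
|BC| = √((0)² + (-11)²) = √121 = 11
|CD| = √((4)² + (3)²) = √25 = 5
|DE| = √((12)² + (-9)²) = √225 = 15
|EF| = √((0)² + (3)²) = √9 = 3
|FG| = √((-9)² + (40)²) = √1681 = 41
|GA| = √((0)² + (-26)²) = √676 = 26
Perimeter = 7 + 11 + 5 + 15 + 3 + 41 + 26 = 108.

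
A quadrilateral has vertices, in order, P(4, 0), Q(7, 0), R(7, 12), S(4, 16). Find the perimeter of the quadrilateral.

36

|PQ| = √((3)² + (0)²) = √9 = 3
|QR| = √((0)² + (12)²) = √144 = 12
|RS| = √((-3)² + (4)²) = √25 = 5
|SP| = √((0)² + (-16)²) = √256 = 16
Perimeter = 3 + 12 + 5 + 16 = 36.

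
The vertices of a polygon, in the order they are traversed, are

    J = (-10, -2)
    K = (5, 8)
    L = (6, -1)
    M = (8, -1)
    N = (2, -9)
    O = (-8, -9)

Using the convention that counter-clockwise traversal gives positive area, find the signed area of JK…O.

J→K: (-10)(8) − (5)(-2) = -70
K→L: (5)(-1) − (6)(8) = -53
L→M: (6)(-1) − (8)(-1) = 2
M→N: (8)(-9) − (2)(-1) = -70
N→O: (2)(-9) − (-8)(-9) = -90
O→J: (-8)(-2) − (-10)(-9) = -74
Σ = -355
Signed area = Σ/2 = -177.5 (negative ⇒ clockwise traversal).

-177.5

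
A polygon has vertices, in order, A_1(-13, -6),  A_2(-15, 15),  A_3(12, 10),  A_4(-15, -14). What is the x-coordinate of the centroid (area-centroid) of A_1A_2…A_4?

Apply the surveyor's formula. First the cross-terms c_i = x_i·y_{i+1} − x_{i+1}·y_i:
  -285, -330, -18, -92  ⇒  2A = -725, A = -362.5.
Then Σ (x_i + x_{i+1})·c_i = 11600, so x̄ = 11600 / (6·(-362.5)) = -16/3.

-16/3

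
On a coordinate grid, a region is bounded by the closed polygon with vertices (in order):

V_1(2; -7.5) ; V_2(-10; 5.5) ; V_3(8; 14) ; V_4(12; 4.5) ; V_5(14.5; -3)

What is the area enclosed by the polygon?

292

Apply the shoelace (surveyor's) formula: 2A = Σ (x_i·y_{i+1} − x_{i+1}·y_i), indices taken mod 5.
Σ = (-64) + (-184) + (-132) + (-101.25) + (-102.75) = -584
Area = |Σ|/2 = 292.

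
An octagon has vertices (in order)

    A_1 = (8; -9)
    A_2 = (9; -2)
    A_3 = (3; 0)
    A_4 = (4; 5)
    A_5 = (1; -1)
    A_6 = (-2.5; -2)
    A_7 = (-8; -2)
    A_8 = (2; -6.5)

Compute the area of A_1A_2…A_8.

75.75

Apply the surveyor's formula: 2A = Σ (x_i·y_{i+1} − x_{i+1}·y_i), indices taken mod 8.
A_1→A_2: (8)(-2) − (9)(-9) = 65
A_2→A_3: (9)(0) − (3)(-2) = 6
A_3→A_4: (3)(5) − (4)(0) = 15
A_4→A_5: (4)(-1) − (1)(5) = -9
A_5→A_6: (1)(-2) − (-2.5)(-1) = -4.5
A_6→A_7: (-2.5)(-2) − (-8)(-2) = -11
A_7→A_8: (-8)(-6.5) − (2)(-2) = 56
A_8→A_1: (2)(-9) − (8)(-6.5) = 34
Σ = 151.5
Area = |Σ|/2 = 75.75.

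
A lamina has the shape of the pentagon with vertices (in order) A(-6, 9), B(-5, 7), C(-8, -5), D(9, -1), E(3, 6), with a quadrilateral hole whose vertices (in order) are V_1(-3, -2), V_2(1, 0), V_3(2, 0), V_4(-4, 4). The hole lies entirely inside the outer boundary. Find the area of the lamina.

113.5

Outer boundary:
Apply Gauss's area formula: 2A = Σ (x_i·y_{i+1} − x_{i+1}·y_i), indices taken mod 5.
Σ = (3) + (81) + (53) + (57) + (63) = 257
Area = |Σ|/2 = 128.5.
Hole:
Apply the surveyor's formula: 2A = Σ (x_i·y_{i+1} − x_{i+1}·y_i), indices taken mod 4.
Σ = (2) + (0) + (8) + (20) = 30
Area = |Σ|/2 = 15.
Net area = 128.5 − 15 = 113.5.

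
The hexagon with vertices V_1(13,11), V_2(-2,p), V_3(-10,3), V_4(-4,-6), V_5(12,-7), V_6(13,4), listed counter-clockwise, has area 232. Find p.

The doubled signed area Σ (x_i y_{i+1} − x_{i+1} y_i) is linear in p.
With p=0 it equals 418; the coefficient of p is 23 (from the two edges through V_2).
So 23·p + 418 = 2·232 = 464 ⇒ p = 2.

2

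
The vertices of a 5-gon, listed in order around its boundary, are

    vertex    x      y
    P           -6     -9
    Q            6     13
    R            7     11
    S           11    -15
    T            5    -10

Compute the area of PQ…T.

Apply the shoelace (surveyor's) formula: 2A = Σ (x_i·y_{i+1} − x_{i+1}·y_i), indices taken mod 5.
Σ = (-24) + (-25) + (-226) + (-35) + (-105) = -415
Area = |Σ|/2 = 207.5.

207.5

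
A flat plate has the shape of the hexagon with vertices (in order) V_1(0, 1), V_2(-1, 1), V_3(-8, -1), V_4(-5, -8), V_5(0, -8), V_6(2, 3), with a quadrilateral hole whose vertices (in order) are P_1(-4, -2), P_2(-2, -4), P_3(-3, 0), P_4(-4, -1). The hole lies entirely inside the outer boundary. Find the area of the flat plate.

60

Outer boundary:
Apply the shoelace (surveyor's) formula: 2A = Σ (x_i·y_{i+1} − x_{i+1}·y_i), indices taken mod 6.
Σ = (1) + (9) + (59) + (40) + (16) + (2) = 127
Area = |Σ|/2 = 63.5.
Hole:
Apply the surveyor's formula: 2A = Σ (x_i·y_{i+1} − x_{i+1}·y_i), indices taken mod 4.
Σ = (12) + (-12) + (3) + (4) = 7
Area = |Σ|/2 = 3.5.
Net area = 63.5 − 3.5 = 60.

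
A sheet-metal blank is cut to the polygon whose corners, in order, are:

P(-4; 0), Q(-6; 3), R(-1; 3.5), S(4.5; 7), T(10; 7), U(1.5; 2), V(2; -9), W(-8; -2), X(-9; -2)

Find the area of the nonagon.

Apply the shoelace formula: 2A = Σ (x_i·y_{i+1} − x_{i+1}·y_i), indices taken mod 9.
Cross-terms: -12, -18, -22.75, -38.5, 9.5, -17.5, -76, -2, -8  ⇒  Σ = -185.25
Area = |Σ|/2 = 92.625.

92.625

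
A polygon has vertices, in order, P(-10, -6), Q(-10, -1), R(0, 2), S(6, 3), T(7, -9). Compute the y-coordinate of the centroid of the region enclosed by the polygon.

Apply the surveyor's formula. First the cross-terms c_i = x_i·y_{i+1} − x_{i+1}·y_i:
  -50, -20, -12, -75, -132  ⇒  2A = -289, A = -144.5.
Then Σ (y_i + y_{i+1})·c_i = 2700, so ȳ = 2700 / (6·(-144.5)) = -900/289.

-900/289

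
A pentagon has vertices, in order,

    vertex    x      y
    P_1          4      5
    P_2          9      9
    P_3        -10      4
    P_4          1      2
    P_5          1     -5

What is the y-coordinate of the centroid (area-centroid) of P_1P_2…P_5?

Apply the shoelace formula. First the cross-terms c_i = x_i·y_{i+1} − x_{i+1}·y_i:
  -9, 126, -24, -7, 25  ⇒  2A = 111, A = 55.5.
Then Σ (y_i + y_{i+1})·c_i = 1389, so ȳ = 1389 / (6·55.5) = 463/111.

463/111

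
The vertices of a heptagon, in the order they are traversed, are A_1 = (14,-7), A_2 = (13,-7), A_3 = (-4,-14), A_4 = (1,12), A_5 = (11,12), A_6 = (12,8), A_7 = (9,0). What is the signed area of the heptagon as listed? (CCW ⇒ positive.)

-281

Σ = (-7) + (-210) + (-34) + (-120) + (-56) + (-72) + (-63) = -562
Signed area = Σ/2 = -281 (negative ⇒ clockwise traversal).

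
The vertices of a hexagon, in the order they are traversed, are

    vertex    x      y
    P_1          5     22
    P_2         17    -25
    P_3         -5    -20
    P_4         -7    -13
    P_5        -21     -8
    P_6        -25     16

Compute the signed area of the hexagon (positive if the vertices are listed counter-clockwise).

-1211

Cross-terms: -499, -465, -75, -217, -536, -630  ⇒  Σ = -2422
Signed area = Σ/2 = -1211 (negative ⇒ clockwise traversal).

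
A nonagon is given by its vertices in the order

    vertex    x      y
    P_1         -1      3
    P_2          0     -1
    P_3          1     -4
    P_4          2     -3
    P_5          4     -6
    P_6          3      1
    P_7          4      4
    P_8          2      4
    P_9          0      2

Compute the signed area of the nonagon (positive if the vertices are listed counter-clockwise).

Apply Gauss's area formula: 2A = Σ (x_i·y_{i+1} − x_{i+1}·y_i), indices taken mod 9.
Σ = (1) + (1) + (5) + (0) + (22) + (8) + (8) + (4) + (2) = 51
Signed area = Σ/2 = 25.5 (positive ⇒ counter-clockwise traversal).

25.5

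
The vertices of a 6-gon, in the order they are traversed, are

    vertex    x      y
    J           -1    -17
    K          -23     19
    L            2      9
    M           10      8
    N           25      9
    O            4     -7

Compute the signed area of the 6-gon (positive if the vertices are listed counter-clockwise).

Apply the shoelace (surveyor's) formula: 2A = Σ (x_i·y_{i+1} − x_{i+1}·y_i), indices taken mod 6.
Cross-terms: -410, -245, -74, -110, -211, -75  ⇒  Σ = -1125
Signed area = Σ/2 = -562.5 (negative ⇒ clockwise traversal).

-562.5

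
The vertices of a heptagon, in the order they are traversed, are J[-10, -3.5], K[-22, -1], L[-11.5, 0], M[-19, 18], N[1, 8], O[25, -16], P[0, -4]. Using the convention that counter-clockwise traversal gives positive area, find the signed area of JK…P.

-405.75

Apply the surveyor's formula: 2A = Σ (x_i·y_{i+1} − x_{i+1}·y_i), indices taken mod 7.
Cross-terms: -67, -11.5, -207, -170, -216, -100, -40  ⇒  Σ = -811.5
Signed area = Σ/2 = -405.75 (negative ⇒ clockwise traversal).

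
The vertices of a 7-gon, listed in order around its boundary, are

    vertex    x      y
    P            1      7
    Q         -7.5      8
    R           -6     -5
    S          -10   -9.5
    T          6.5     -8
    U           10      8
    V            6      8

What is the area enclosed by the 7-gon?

246.375

Apply Gauss's area formula: 2A = Σ (x_i·y_{i+1} − x_{i+1}·y_i), indices taken mod 7.
Cross-terms: 60.5, 85.5, 7, 141.75, 132, 32, 34  ⇒  Σ = 492.75
Area = |Σ|/2 = 246.375.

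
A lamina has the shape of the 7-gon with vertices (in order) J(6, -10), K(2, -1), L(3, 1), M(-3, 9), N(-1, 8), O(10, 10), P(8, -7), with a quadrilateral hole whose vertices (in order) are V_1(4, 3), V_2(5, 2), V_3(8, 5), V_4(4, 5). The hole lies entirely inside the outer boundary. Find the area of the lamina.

115

Outer boundary:
J→K: (6)(-1) − (2)(-10) = 14
K→L: (2)(1) − (3)(-1) = 5
L→M: (3)(9) − (-3)(1) = 30
M→N: (-3)(8) − (-1)(9) = -15
N→O: (-1)(10) − (10)(8) = -90
O→P: (10)(-7) − (8)(10) = -150
P→J: (8)(-10) − (6)(-7) = -38
Σ = -244
Area = |Σ|/2 = 122.
Hole:
Σ = (-7) + (9) + (20) + (-8) = 14
Area = |Σ|/2 = 7.
Net area = 122 − 7 = 115.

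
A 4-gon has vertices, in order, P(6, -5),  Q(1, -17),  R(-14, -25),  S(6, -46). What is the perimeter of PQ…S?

100

|PQ| = √((-5)² + (-12)²) = √169 = 13
|QR| = √((-15)² + (-8)²) = √289 = 17
|RS| = √((20)² + (-21)²) = √841 = 29
|SP| = √((0)² + (41)²) = √1681 = 41
Perimeter = 13 + 17 + 29 + 41 = 100.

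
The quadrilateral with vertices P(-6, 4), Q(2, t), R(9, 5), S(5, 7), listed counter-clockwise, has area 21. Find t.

The doubled signed area Σ (x_i y_{i+1} − x_{i+1} y_i) is linear in t.
With t=0 it equals 102; the coefficient of t is -15 (from the two edges through Q).
So -15·t + 102 = 2·21 = 42 ⇒ t = 4.

4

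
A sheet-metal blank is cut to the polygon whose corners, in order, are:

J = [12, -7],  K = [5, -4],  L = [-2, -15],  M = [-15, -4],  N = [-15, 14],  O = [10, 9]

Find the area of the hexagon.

518

Apply the shoelace formula: 2A = Σ (x_i·y_{i+1} − x_{i+1}·y_i), indices taken mod 6.
Cross-terms: -13, -83, -217, -270, -275, -178  ⇒  Σ = -1036
Area = |Σ|/2 = 518.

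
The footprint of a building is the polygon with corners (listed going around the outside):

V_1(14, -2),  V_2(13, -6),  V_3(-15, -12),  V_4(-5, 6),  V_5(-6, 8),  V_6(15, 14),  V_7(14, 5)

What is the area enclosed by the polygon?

Apply the shoelace formula: 2A = Σ (x_i·y_{i+1} − x_{i+1}·y_i), indices taken mod 7.
Σ = (-58) + (-246) + (-150) + (-4) + (-204) + (-121) + (-98) = -881
Area = |Σ|/2 = 440.5.

440.5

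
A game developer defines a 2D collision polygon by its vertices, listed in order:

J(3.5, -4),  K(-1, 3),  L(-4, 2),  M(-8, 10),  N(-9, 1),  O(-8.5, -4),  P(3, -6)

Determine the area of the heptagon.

Σ = (6.5) + (10) + (-24) + (82) + (44.5) + (63) + (9) = 191
Area = |Σ|/2 = 95.5.

95.5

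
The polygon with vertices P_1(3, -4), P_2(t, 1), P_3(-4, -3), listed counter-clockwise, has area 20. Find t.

8

The doubled signed area Σ (x_i y_{i+1} − x_{i+1} y_i) is linear in t.
With t=0 it equals 32; the coefficient of t is 1 (from the two edges through P_2).
So 1·t + 32 = 2·20 = 40 ⇒ t = 8.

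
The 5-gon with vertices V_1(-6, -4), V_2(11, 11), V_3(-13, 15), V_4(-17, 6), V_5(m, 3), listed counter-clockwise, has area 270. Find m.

Write out the shoelace sum; only the two edges meeting at V_5 involve m:
2·Area = [((-17)·3 − m·6) + (m·(-4) − (-6)·3)] + 463
       = -10·m + 430 = 540
⇒ m = -11.

-11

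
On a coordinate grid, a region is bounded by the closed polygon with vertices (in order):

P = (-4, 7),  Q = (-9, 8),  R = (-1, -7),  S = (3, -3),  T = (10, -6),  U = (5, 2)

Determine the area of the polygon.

115.5

Apply Gauss's area formula: 2A = Σ (x_i·y_{i+1} − x_{i+1}·y_i), indices taken mod 6.
Cross-terms: 31, 71, 24, 12, 50, 43  ⇒  Σ = 231
Area = |Σ|/2 = 115.5.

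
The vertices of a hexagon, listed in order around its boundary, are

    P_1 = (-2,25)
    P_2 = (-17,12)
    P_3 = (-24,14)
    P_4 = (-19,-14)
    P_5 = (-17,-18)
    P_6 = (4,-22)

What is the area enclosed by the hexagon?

Apply Gauss's area formula: 2A = Σ (x_i·y_{i+1} − x_{i+1}·y_i), indices taken mod 6.
Σ = (401) + (50) + (602) + (104) + (446) + (56) = 1659
Area = |Σ|/2 = 829.5.

829.5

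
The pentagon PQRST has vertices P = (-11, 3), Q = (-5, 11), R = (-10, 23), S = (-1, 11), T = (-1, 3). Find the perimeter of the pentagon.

56

|PQ| = √((6)² + (8)²) = √100 = 10
|QR| = √((-5)² + (12)²) = √169 = 13
|RS| = √((9)² + (-12)²) = √225 = 15
|ST| = √((0)² + (-8)²) = √64 = 8
|TP| = √((-10)² + (0)²) = √100 = 10
Perimeter = 10 + 13 + 15 + 8 + 10 = 56.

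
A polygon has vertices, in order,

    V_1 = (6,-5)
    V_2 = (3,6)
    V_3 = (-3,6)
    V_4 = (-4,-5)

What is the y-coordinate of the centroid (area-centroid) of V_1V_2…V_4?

1/24

Apply Gauss's area formula. First the cross-terms c_i = x_i·y_{i+1} − x_{i+1}·y_i:
  51, 36, 39, 50  ⇒  2A = 176, A = 88.
Then Σ (y_i + y_{i+1})·c_i = 22, so ȳ = 22 / (6·88) = 1/24.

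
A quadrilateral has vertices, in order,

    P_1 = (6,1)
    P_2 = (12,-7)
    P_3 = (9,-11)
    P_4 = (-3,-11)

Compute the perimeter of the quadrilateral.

|P_1P_2| = √((6)² + (-8)²) = √100 = 10
|P_2P_3| = √((-3)² + (-4)²) = √25 = 5
|P_3P_4| = √((-12)² + (0)²) = √144 = 12
|P_4P_1| = √((9)² + (12)²) = √225 = 15
Perimeter = 10 + 5 + 12 + 15 = 42.

42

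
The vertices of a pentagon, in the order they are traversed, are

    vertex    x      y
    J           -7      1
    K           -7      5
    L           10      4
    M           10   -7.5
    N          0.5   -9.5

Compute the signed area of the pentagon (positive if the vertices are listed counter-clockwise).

-189.125

Apply the shoelace (surveyor's) formula: 2A = Σ (x_i·y_{i+1} − x_{i+1}·y_i), indices taken mod 5.
Σ = (-28) + (-78) + (-115) + (-91.25) + (-66) = -378.25
Signed area = Σ/2 = -189.125 (negative ⇒ clockwise traversal).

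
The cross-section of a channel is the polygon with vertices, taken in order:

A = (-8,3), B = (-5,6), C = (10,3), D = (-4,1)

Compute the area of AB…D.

Σ = (-33) + (-75) + (22) + (-4) = -90
Area = |Σ|/2 = 45.

45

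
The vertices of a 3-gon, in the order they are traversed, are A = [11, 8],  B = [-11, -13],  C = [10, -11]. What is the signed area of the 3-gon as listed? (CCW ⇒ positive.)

198.5

Apply the shoelace formula: 2A = Σ (x_i·y_{i+1} − x_{i+1}·y_i), indices taken mod 3.
Cross-terms: -55, 251, 201  ⇒  Σ = 397
Signed area = Σ/2 = 198.5 (positive ⇒ counter-clockwise traversal).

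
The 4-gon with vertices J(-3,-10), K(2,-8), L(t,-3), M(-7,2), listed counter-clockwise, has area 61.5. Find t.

The doubled signed area Σ (x_i y_{i+1} − x_{i+1} y_i) is linear in t.
With t=0 it equals 93; the coefficient of t is 10 (from the two edges through L).
So 10·t + 93 = 2·61.5 = 123 ⇒ t = 3.

3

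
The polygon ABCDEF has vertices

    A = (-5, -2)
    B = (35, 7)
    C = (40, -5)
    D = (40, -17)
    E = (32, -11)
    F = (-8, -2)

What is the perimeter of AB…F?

120

|AB| = √((40)² + (9)²) = √1681 = 41
|BC| = √((5)² + (-12)²) = √169 = 13
|CD| = √((0)² + (-12)²) = √144 = 12
|DE| = √((-8)² + (6)²) = √100 = 10
|EF| = √((-40)² + (9)²) = √1681 = 41
|FA| = √((3)² + (0)²) = √9 = 3
Perimeter = 41 + 13 + 12 + 10 + 41 + 3 = 120.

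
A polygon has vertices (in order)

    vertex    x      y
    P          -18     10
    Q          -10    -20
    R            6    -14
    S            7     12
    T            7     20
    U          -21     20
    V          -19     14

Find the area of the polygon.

Apply the shoelace formula: 2A = Σ (x_i·y_{i+1} − x_{i+1}·y_i), indices taken mod 7.
Σ = (460) + (260) + (170) + (56) + (560) + (86) + (62) = 1654
Area = |Σ|/2 = 827.

827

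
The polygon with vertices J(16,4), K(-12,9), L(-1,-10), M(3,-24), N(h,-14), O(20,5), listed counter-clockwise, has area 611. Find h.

The doubled signed area Σ (x_i y_{i+1} − x_{i+1} y_i) is linear in h.
With h=0 it equals 613; the coefficient of h is 29 (from the two edges through N).
So 29·h + 613 = 2·611 = 1222 ⇒ h = 21.

21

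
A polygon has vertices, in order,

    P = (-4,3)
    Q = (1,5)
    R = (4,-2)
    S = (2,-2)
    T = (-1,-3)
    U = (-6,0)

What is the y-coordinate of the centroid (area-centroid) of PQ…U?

194/279

Apply the shoelace (surveyor's) formula. First the cross-terms c_i = x_i·y_{i+1} − x_{i+1}·y_i:
  -23, -22, -4, -8, -18, -18  ⇒  2A = -93, A = -46.5.
Then Σ (y_i + y_{i+1})·c_i = -194, so ȳ = -194 / (6·(-46.5)) = 194/279.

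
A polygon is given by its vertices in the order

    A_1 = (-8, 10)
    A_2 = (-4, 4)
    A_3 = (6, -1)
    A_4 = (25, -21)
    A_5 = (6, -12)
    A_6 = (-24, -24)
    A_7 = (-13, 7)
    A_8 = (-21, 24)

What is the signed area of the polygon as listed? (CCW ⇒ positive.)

Apply the shoelace formula: 2A = Σ (x_i·y_{i+1} − x_{i+1}·y_i), indices taken mod 8.
A_1→A_2: (-8)(4) − (-4)(10) = 8
A_2→A_3: (-4)(-1) − (6)(4) = -20
A_3→A_4: (6)(-21) − (25)(-1) = -101
A_4→A_5: (25)(-12) − (6)(-21) = -174
A_5→A_6: (6)(-24) − (-24)(-12) = -432
A_6→A_7: (-24)(7) − (-13)(-24) = -480
A_7→A_8: (-13)(24) − (-21)(7) = -165
A_8→A_1: (-21)(10) − (-8)(24) = -18
Σ = -1382
Signed area = Σ/2 = -691 (negative ⇒ clockwise traversal).

-691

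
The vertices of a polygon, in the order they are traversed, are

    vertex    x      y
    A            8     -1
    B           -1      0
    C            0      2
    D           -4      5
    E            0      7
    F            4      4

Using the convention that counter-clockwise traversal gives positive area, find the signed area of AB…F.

-43.5

Apply Gauss's area formula: 2A = Σ (x_i·y_{i+1} − x_{i+1}·y_i), indices taken mod 6.
A→B: (8)(0) − (-1)(-1) = -1
B→C: (-1)(2) − (0)(0) = -2
C→D: (0)(5) − (-4)(2) = 8
D→E: (-4)(7) − (0)(5) = -28
E→F: (0)(4) − (4)(7) = -28
F→A: (4)(-1) − (8)(4) = -36
Σ = -87
Signed area = Σ/2 = -43.5 (negative ⇒ clockwise traversal).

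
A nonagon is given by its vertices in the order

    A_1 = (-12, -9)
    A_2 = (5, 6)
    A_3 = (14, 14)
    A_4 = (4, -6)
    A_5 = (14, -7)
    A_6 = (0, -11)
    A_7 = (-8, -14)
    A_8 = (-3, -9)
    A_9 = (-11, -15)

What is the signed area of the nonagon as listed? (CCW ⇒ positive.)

-236

Apply the shoelace formula: 2A = Σ (x_i·y_{i+1} − x_{i+1}·y_i), indices taken mod 9.
A_1→A_2: (-12)(6) − (5)(-9) = -27
A_2→A_3: (5)(14) − (14)(6) = -14
A_3→A_4: (14)(-6) − (4)(14) = -140
A_4→A_5: (4)(-7) − (14)(-6) = 56
A_5→A_6: (14)(-11) − (0)(-7) = -154
A_6→A_7: (0)(-14) − (-8)(-11) = -88
A_7→A_8: (-8)(-9) − (-3)(-14) = 30
A_8→A_9: (-3)(-15) − (-11)(-9) = -54
A_9→A_1: (-11)(-9) − (-12)(-15) = -81
Σ = -472
Signed area = Σ/2 = -236 (negative ⇒ clockwise traversal).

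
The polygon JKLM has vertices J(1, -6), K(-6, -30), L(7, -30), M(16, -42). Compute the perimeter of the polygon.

|JK| = √((-7)² + (-24)²) = √625 = 25
|KL| = √((13)² + (0)²) = √169 = 13
|LM| = √((9)² + (-12)²) = √225 = 15
|MJ| = √((-15)² + (36)²) = √1521 = 39
Perimeter = 25 + 13 + 15 + 39 = 92.

92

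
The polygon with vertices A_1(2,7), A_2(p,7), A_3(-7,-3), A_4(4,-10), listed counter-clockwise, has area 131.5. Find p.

-7

Write out the shoelace sum; only the two edges meeting at A_2 involve p:
2·Area = [(2·7 − p·7) + (p·(-3) − (-7)·7)] + 130
       = -10·p + 193 = 263
⇒ p = -7.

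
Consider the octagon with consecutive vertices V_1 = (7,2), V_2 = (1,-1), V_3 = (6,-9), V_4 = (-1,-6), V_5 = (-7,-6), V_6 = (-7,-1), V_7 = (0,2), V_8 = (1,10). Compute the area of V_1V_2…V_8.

Apply the surveyor's formula: 2A = Σ (x_i·y_{i+1} − x_{i+1}·y_i), indices taken mod 8.
V_1→V_2: (7)(-1) − (1)(2) = -9
V_2→V_3: (1)(-9) − (6)(-1) = -3
V_3→V_4: (6)(-6) − (-1)(-9) = -45
V_4→V_5: (-1)(-6) − (-7)(-6) = -36
V_5→V_6: (-7)(-1) − (-7)(-6) = -35
V_6→V_7: (-7)(2) − (0)(-1) = -14
V_7→V_8: (0)(10) − (1)(2) = -2
V_8→V_1: (1)(2) − (7)(10) = -68
Σ = -212
Area = |Σ|/2 = 106.

106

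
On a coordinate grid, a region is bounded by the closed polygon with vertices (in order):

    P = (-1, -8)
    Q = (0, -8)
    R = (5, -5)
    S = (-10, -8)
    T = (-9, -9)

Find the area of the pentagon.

19.5

P→Q: (-1)(-8) − (0)(-8) = 8
Q→R: (0)(-5) − (5)(-8) = 40
R→S: (5)(-8) − (-10)(-5) = -90
S→T: (-10)(-9) − (-9)(-8) = 18
T→P: (-9)(-8) − (-1)(-9) = 63
Σ = 39
Area = |Σ|/2 = 19.5.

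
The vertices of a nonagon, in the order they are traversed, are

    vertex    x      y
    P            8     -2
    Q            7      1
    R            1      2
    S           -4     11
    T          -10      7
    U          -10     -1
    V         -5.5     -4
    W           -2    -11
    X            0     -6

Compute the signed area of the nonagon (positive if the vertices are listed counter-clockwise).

Apply Gauss's area formula: 2A = Σ (x_i·y_{i+1} − x_{i+1}·y_i), indices taken mod 9.
Σ = (22) + (13) + (19) + (82) + (80) + (34.5) + (52.5) + (12) + (48) = 363
Signed area = Σ/2 = 181.5 (positive ⇒ counter-clockwise traversal).

181.5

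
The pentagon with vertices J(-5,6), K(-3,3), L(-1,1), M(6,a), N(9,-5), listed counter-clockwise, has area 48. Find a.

The doubled signed area Σ (x_i y_{i+1} − x_{i+1} y_i) is linear in a.
With a=0 it equals -4; the coefficient of a is -10 (from the two edges through M).
So -10·a + -4 = 2·48 = 96 ⇒ a = -10.

-10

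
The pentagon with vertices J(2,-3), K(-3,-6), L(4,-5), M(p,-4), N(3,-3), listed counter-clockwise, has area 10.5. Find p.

Write out the shoelace sum; only the two edges meeting at M involve p:
2·Area = [(4·(-4) − p·(-5)) + (p·(-3) − 3·(-4))] + 15
       = 2·p + 11 = 21
⇒ p = 5.

5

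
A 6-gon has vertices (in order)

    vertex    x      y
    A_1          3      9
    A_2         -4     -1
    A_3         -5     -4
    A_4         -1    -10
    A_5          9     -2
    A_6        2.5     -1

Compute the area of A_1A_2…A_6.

101.75

Apply the shoelace formula: 2A = Σ (x_i·y_{i+1} − x_{i+1}·y_i), indices taken mod 6.
Σ = (33) + (11) + (46) + (92) + (-4) + (25.5) = 203.5
Area = |Σ|/2 = 101.75.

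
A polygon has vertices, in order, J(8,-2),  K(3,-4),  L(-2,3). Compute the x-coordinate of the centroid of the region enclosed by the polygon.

3

Apply the shoelace formula. First the cross-terms c_i = x_i·y_{i+1} − x_{i+1}·y_i:
  -26, 1, -20  ⇒  2A = -45, A = -22.5.
Then Σ (x_i + x_{i+1})·c_i = -405, so x̄ = -405 / (6·(-22.5)) = 3.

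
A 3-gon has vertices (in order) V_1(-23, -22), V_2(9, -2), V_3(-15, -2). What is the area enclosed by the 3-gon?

240

Apply the surveyor's formula: 2A = Σ (x_i·y_{i+1} − x_{i+1}·y_i), indices taken mod 3.
V_1→V_2: (-23)(-2) − (9)(-22) = 244
V_2→V_3: (9)(-2) − (-15)(-2) = -48
V_3→V_1: (-15)(-22) − (-23)(-2) = 284
Σ = 480
Area = |Σ|/2 = 240.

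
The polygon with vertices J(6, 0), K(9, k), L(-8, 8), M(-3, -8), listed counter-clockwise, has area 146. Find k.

6

The doubled signed area Σ (x_i y_{i+1} − x_{i+1} y_i) is linear in k.
With k=0 it equals 208; the coefficient of k is 14 (from the two edges through K).
So 14·k + 208 = 2·146 = 292 ⇒ k = 6.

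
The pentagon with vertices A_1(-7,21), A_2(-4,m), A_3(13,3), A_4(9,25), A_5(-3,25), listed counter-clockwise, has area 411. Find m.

-2

The doubled signed area Σ (x_i y_{i+1} − x_{i+1} y_i) is linear in m.
With m=0 it equals 782; the coefficient of m is -20 (from the two edges through A_2).
So -20·m + 782 = 2·411 = 822 ⇒ m = -2.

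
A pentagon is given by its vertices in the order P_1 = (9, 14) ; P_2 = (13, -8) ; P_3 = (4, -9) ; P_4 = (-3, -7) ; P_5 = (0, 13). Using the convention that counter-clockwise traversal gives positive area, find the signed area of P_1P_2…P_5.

Apply Gauss's area formula: 2A = Σ (x_i·y_{i+1} − x_{i+1}·y_i), indices taken mod 5.
P_1→P_2: (9)(-8) − (13)(14) = -254
P_2→P_3: (13)(-9) − (4)(-8) = -85
P_3→P_4: (4)(-7) − (-3)(-9) = -55
P_4→P_5: (-3)(13) − (0)(-7) = -39
P_5→P_1: (0)(14) − (9)(13) = -117
Σ = -550
Signed area = Σ/2 = -275 (negative ⇒ clockwise traversal).

-275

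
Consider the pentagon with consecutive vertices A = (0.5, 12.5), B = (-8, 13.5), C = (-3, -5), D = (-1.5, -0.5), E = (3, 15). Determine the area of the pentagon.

95.125

Σ = (106.75) + (80.5) + (-6) + (-21) + (30) = 190.25
Area = |Σ|/2 = 95.125.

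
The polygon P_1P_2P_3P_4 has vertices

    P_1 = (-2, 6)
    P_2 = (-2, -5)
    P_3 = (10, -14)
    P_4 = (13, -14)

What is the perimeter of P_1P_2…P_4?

54

|P_1P_2| = √((0)² + (-11)²) = √121 = 11
|P_2P_3| = √((12)² + (-9)²) = √225 = 15
|P_3P_4| = √((3)² + (0)²) = √9 = 3
|P_4P_1| = √((-15)² + (20)²) = √625 = 25
Perimeter = 11 + 15 + 3 + 25 = 54.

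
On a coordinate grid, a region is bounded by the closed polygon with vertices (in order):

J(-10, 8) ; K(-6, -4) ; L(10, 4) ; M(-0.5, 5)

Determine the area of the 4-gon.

Apply the surveyor's formula: 2A = Σ (x_i·y_{i+1} − x_{i+1}·y_i), indices taken mod 4.
Σ = (88) + (16) + (52) + (46) = 202
Area = |Σ|/2 = 101.

101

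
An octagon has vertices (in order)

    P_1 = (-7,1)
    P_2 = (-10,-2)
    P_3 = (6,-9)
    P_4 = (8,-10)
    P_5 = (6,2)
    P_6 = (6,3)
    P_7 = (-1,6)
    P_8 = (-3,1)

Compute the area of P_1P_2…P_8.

140

Apply Gauss's area formula: 2A = Σ (x_i·y_{i+1} − x_{i+1}·y_i), indices taken mod 8.
Σ = (24) + (102) + (12) + (76) + (6) + (39) + (17) + (4) = 280
Area = |Σ|/2 = 140.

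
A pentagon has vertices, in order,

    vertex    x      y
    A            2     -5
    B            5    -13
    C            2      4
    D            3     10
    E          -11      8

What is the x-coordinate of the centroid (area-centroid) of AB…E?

Apply the surveyor's formula. First the cross-terms c_i = x_i·y_{i+1} − x_{i+1}·y_i:
  -1, 46, 8, 134, 39  ⇒  2A = 226, A = 113.
Then Σ (x_i + x_{i+1})·c_i = -1068, so x̄ = -1068 / (6·113) = -178/113.

-178/113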